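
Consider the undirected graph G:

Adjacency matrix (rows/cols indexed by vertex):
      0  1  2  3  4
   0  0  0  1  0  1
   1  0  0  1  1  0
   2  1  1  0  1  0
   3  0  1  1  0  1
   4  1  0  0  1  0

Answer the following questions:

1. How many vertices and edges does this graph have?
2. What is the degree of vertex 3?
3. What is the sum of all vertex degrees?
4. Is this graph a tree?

Count: 5 vertices, 6 edges.
Vertex 3 has neighbors [1, 2, 4], degree = 3.
Handshaking lemma: 2 * 6 = 12.
A tree on 5 vertices has 4 edges. This graph has 6 edges (2 extra). Not a tree.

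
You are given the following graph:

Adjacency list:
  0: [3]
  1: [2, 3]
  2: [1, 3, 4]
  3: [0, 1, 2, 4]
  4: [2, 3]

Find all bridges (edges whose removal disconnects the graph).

A bridge is an edge whose removal increases the number of connected components.
Bridges found: (0,3)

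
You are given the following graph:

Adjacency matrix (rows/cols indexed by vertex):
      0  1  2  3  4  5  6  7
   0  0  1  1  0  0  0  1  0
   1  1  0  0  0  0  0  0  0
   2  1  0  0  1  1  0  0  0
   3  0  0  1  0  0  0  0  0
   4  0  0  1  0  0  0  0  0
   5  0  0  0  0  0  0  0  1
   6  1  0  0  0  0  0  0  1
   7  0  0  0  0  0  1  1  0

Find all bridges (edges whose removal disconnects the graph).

A bridge is an edge whose removal increases the number of connected components.
Bridges found: (0,1), (0,2), (0,6), (2,3), (2,4), (5,7), (6,7)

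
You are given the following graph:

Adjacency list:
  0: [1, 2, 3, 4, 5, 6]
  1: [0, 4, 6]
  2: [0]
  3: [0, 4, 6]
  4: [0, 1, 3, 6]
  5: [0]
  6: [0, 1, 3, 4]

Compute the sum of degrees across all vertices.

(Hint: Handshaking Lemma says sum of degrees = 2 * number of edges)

Count edges: 11 edges.
By Handshaking Lemma: sum of degrees = 2 * 11 = 22.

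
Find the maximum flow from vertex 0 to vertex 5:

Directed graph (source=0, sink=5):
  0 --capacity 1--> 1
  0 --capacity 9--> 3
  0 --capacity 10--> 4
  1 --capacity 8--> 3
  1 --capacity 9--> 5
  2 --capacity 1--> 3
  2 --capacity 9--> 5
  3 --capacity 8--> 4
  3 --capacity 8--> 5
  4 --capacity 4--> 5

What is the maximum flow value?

Computing max flow:
  Flow on (0->1): 1/1
  Flow on (0->3): 8/9
  Flow on (0->4): 4/10
  Flow on (1->5): 1/9
  Flow on (3->5): 8/8
  Flow on (4->5): 4/4
Maximum flow = 13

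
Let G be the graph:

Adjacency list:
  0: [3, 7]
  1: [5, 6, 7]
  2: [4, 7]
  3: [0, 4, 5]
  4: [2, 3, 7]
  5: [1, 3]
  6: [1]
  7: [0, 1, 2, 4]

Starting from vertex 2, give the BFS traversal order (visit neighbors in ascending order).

BFS from vertex 2 (neighbors processed in ascending order):
Visit order: 2, 4, 7, 3, 0, 1, 5, 6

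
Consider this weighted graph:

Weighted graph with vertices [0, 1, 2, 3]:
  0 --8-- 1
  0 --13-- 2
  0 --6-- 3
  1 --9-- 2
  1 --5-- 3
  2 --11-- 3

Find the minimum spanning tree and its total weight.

Applying Kruskal's algorithm (sort edges by weight, add if no cycle):
  Add (1,3) w=5
  Add (0,3) w=6
  Skip (0,1) w=8 (creates cycle)
  Add (1,2) w=9
  Skip (2,3) w=11 (creates cycle)
  Skip (0,2) w=13 (creates cycle)
MST weight = 20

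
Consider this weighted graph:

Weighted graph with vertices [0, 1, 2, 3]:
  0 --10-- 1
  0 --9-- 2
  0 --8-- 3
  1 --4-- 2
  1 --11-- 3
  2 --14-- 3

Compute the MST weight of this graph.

Applying Kruskal's algorithm (sort edges by weight, add if no cycle):
  Add (1,2) w=4
  Add (0,3) w=8
  Add (0,2) w=9
  Skip (0,1) w=10 (creates cycle)
  Skip (1,3) w=11 (creates cycle)
  Skip (2,3) w=14 (creates cycle)
MST weight = 21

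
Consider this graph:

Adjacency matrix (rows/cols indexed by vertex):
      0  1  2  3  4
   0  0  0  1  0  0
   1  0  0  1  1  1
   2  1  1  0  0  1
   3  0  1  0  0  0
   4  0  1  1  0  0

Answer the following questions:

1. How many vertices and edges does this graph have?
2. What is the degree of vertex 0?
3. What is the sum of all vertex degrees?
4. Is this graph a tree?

Count: 5 vertices, 5 edges.
Vertex 0 has neighbors [2], degree = 1.
Handshaking lemma: 2 * 5 = 10.
A tree on 5 vertices has 4 edges. This graph has 5 edges (1 extra). Not a tree.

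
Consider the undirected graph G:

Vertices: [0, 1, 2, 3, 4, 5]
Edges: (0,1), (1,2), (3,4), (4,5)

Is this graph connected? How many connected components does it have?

Checking connectivity: the graph has 2 connected component(s).
Components: [[0, 1, 2], [3, 4, 5]]. The graph is NOT connected.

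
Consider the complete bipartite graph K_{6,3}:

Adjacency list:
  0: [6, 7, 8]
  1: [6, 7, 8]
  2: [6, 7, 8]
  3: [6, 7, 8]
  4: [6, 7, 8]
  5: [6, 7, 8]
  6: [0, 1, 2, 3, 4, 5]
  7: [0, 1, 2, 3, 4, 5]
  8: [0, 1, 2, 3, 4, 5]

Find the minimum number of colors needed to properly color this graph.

K_{6,3} is bipartite: vertices split into two independent sets of size 6 and 3.
Color one set 0, the other 1. No adjacent vertices share a color.
Chromatic number = 2.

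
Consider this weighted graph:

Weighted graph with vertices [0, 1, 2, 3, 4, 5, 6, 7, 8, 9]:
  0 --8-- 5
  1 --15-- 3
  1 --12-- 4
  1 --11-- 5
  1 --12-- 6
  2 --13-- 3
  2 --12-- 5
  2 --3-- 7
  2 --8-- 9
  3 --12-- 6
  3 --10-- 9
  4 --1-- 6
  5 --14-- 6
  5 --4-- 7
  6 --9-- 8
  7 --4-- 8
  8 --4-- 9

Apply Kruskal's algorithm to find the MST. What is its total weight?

Applying Kruskal's algorithm (sort edges by weight, add if no cycle):
  Add (4,6) w=1
  Add (2,7) w=3
  Add (5,7) w=4
  Add (7,8) w=4
  Add (8,9) w=4
  Add (0,5) w=8
  Skip (2,9) w=8 (creates cycle)
  Add (6,8) w=9
  Add (3,9) w=10
  Add (1,5) w=11
  Skip (1,4) w=12 (creates cycle)
  Skip (1,6) w=12 (creates cycle)
  Skip (2,5) w=12 (creates cycle)
  Skip (3,6) w=12 (creates cycle)
  Skip (2,3) w=13 (creates cycle)
  Skip (5,6) w=14 (creates cycle)
  Skip (1,3) w=15 (creates cycle)
MST weight = 54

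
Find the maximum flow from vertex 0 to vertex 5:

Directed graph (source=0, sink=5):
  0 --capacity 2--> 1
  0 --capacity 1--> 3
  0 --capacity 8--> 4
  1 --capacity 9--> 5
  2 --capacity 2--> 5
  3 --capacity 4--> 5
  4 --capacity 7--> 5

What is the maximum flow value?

Computing max flow:
  Flow on (0->1): 2/2
  Flow on (0->3): 1/1
  Flow on (0->4): 7/8
  Flow on (1->5): 2/9
  Flow on (3->5): 1/4
  Flow on (4->5): 7/7
Maximum flow = 10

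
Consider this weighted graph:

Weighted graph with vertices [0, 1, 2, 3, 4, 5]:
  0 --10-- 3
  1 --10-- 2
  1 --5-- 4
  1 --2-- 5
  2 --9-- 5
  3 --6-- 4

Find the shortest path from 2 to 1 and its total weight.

Using Dijkstra's algorithm from vertex 2:
Shortest path: 2 -> 1
Total weight: 10 = 10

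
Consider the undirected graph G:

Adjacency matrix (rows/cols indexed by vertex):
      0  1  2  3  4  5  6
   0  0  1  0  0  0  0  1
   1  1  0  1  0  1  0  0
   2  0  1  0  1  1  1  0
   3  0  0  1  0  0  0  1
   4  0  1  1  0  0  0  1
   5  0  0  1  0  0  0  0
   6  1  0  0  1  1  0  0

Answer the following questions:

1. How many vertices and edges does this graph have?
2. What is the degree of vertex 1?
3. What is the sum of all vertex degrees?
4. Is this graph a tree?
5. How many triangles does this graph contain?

Count: 7 vertices, 9 edges.
Vertex 1 has neighbors [0, 2, 4], degree = 3.
Handshaking lemma: 2 * 9 = 18.
A tree on 7 vertices has 6 edges. This graph has 9 edges (3 extra). Not a tree.
Number of triangles = 1.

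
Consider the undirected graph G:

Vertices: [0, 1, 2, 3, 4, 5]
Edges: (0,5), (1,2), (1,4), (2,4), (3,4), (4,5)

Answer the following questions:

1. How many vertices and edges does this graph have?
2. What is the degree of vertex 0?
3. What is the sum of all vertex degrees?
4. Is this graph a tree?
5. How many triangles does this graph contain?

Count: 6 vertices, 6 edges.
Vertex 0 has neighbors [5], degree = 1.
Handshaking lemma: 2 * 6 = 12.
A tree on 6 vertices has 5 edges. This graph has 6 edges (1 extra). Not a tree.
Number of triangles = 1.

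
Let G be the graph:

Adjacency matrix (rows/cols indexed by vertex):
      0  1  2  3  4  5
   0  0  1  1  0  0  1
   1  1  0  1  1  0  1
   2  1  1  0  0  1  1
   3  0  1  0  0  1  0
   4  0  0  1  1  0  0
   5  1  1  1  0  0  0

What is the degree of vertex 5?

Vertex 5 has neighbors [0, 1, 2], so deg(5) = 3.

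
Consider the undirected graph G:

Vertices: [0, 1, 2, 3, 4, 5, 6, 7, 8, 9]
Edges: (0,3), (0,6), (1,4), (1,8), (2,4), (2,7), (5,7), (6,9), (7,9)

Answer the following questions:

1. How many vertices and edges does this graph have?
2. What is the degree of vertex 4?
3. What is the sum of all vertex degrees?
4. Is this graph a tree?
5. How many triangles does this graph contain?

Count: 10 vertices, 9 edges.
Vertex 4 has neighbors [1, 2], degree = 2.
Handshaking lemma: 2 * 9 = 18.
A graph is a tree iff it is connected and has exactly n-1 edges. This graph is connected (all 10 vertices in one component) and has 10-1 = 9 edges. It is a tree.
Number of triangles = 0.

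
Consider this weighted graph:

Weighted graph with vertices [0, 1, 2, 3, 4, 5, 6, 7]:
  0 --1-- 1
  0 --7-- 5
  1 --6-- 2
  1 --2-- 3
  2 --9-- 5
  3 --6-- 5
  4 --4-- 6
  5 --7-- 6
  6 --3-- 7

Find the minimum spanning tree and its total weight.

Applying Kruskal's algorithm (sort edges by weight, add if no cycle):
  Add (0,1) w=1
  Add (1,3) w=2
  Add (6,7) w=3
  Add (4,6) w=4
  Add (1,2) w=6
  Add (3,5) w=6
  Skip (0,5) w=7 (creates cycle)
  Add (5,6) w=7
  Skip (2,5) w=9 (creates cycle)
MST weight = 29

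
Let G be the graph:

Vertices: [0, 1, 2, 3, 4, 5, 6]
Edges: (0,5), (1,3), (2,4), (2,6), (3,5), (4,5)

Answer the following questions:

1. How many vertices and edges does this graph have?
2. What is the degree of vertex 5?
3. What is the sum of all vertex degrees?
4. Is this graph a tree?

Count: 7 vertices, 6 edges.
Vertex 5 has neighbors [0, 3, 4], degree = 3.
Handshaking lemma: 2 * 6 = 12.
A graph is a tree iff it is connected and has exactly n-1 edges. This graph is connected (all 7 vertices in one component) and has 7-1 = 6 edges. It is a tree.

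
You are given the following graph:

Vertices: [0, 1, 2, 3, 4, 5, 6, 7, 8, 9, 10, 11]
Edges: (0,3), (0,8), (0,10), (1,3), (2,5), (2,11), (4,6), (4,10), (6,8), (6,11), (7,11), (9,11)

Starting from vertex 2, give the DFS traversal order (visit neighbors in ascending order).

DFS from vertex 2 (neighbors processed in ascending order):
Visit order: 2, 5, 11, 6, 4, 10, 0, 3, 1, 8, 7, 9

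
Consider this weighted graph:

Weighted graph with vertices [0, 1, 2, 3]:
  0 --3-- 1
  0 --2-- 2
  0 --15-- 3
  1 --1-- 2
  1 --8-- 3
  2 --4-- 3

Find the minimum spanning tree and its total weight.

Applying Kruskal's algorithm (sort edges by weight, add if no cycle):
  Add (1,2) w=1
  Add (0,2) w=2
  Skip (0,1) w=3 (creates cycle)
  Add (2,3) w=4
  Skip (1,3) w=8 (creates cycle)
  Skip (0,3) w=15 (creates cycle)
MST weight = 7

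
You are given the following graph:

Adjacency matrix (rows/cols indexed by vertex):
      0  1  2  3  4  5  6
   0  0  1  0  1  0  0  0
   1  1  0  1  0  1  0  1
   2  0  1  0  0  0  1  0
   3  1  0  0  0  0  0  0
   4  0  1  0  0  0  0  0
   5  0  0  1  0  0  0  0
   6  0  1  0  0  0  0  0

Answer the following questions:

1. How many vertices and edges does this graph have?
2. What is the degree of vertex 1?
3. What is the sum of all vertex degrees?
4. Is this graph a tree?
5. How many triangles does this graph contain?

Count: 7 vertices, 6 edges.
Vertex 1 has neighbors [0, 2, 4, 6], degree = 4.
Handshaking lemma: 2 * 6 = 12.
A graph is a tree iff it is connected and has exactly n-1 edges. This graph is connected (all 7 vertices in one component) and has 7-1 = 6 edges. It is a tree.
Number of triangles = 0.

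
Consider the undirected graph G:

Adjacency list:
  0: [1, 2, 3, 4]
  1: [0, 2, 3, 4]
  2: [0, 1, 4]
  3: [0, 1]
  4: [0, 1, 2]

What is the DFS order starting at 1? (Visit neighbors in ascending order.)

DFS from vertex 1 (neighbors processed in ascending order):
Visit order: 1, 0, 2, 4, 3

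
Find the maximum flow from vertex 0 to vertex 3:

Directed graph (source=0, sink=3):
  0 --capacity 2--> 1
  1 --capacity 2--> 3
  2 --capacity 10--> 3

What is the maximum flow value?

Computing max flow:
  Flow on (0->1): 2/2
  Flow on (1->3): 2/2
Maximum flow = 2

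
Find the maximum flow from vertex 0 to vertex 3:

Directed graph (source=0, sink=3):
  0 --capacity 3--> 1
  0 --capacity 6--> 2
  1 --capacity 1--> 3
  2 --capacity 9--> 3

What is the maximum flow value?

Computing max flow:
  Flow on (0->1): 1/3
  Flow on (0->2): 6/6
  Flow on (1->3): 1/1
  Flow on (2->3): 6/9
Maximum flow = 7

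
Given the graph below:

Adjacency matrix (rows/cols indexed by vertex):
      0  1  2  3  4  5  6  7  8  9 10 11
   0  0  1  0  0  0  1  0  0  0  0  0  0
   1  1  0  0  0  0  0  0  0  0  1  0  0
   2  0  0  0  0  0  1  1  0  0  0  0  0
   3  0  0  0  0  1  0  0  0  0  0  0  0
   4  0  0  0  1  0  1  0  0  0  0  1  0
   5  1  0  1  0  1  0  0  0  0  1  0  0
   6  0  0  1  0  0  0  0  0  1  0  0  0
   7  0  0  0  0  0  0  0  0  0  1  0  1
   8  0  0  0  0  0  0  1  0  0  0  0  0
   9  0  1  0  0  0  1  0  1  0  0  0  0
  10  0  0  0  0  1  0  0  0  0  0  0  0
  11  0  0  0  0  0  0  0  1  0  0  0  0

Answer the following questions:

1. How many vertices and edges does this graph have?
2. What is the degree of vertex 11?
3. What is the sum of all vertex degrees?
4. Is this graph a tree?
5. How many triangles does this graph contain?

Count: 12 vertices, 12 edges.
Vertex 11 has neighbors [7], degree = 1.
Handshaking lemma: 2 * 12 = 24.
A tree on 12 vertices has 11 edges. This graph has 12 edges (1 extra). Not a tree.
Number of triangles = 0.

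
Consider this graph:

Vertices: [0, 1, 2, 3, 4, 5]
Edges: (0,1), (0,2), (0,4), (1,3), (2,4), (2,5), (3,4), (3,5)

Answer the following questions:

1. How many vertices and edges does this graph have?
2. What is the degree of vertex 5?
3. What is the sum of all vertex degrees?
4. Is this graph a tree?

Count: 6 vertices, 8 edges.
Vertex 5 has neighbors [2, 3], degree = 2.
Handshaking lemma: 2 * 8 = 16.
A tree on 6 vertices has 5 edges. This graph has 8 edges (3 extra). Not a tree.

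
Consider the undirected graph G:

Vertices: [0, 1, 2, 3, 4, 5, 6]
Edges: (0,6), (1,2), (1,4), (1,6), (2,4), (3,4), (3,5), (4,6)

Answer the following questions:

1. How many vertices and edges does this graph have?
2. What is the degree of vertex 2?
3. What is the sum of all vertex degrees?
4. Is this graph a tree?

Count: 7 vertices, 8 edges.
Vertex 2 has neighbors [1, 4], degree = 2.
Handshaking lemma: 2 * 8 = 16.
A tree on 7 vertices has 6 edges. This graph has 8 edges (2 extra). Not a tree.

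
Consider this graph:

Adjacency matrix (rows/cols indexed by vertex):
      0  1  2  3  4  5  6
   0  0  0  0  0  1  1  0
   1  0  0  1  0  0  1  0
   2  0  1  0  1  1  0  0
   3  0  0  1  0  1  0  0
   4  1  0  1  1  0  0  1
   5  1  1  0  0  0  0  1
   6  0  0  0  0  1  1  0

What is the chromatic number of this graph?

The graph has a maximum clique of size 3 (lower bound on chromatic number).
A valid 3-coloring: {0: 1, 1: 2, 2: 1, 3: 2, 4: 0, 5: 0, 6: 1}.
Chromatic number = 3.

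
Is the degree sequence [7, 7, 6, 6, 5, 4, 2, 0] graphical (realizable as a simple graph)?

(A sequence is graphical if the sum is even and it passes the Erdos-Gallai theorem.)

Sum of degrees = 37. Sum is odd, so the sequence is NOT graphical.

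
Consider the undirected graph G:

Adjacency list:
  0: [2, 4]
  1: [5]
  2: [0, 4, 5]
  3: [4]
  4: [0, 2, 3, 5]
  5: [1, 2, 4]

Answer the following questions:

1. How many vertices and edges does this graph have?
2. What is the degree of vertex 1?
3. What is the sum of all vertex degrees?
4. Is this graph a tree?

Count: 6 vertices, 7 edges.
Vertex 1 has neighbors [5], degree = 1.
Handshaking lemma: 2 * 7 = 14.
A tree on 6 vertices has 5 edges. This graph has 7 edges (2 extra). Not a tree.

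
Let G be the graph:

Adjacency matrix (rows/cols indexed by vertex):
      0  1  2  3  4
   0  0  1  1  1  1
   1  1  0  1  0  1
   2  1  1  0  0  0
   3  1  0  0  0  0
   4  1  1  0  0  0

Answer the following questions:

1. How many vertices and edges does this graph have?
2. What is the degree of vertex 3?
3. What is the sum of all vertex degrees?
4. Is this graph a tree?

Count: 5 vertices, 6 edges.
Vertex 3 has neighbors [0], degree = 1.
Handshaking lemma: 2 * 6 = 12.
A tree on 5 vertices has 4 edges. This graph has 6 edges (2 extra). Not a tree.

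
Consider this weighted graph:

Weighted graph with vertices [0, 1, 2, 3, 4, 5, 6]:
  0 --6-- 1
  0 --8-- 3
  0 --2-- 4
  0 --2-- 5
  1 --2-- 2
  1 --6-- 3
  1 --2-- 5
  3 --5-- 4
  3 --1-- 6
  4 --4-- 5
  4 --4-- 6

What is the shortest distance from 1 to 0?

Using Dijkstra's algorithm from vertex 1:
Shortest path: 1 -> 5 -> 0
Total weight: 2 + 2 = 4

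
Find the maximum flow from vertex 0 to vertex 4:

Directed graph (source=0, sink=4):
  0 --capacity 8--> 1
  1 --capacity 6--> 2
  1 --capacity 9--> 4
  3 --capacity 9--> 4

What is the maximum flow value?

Computing max flow:
  Flow on (0->1): 8/8
  Flow on (1->4): 8/9
Maximum flow = 8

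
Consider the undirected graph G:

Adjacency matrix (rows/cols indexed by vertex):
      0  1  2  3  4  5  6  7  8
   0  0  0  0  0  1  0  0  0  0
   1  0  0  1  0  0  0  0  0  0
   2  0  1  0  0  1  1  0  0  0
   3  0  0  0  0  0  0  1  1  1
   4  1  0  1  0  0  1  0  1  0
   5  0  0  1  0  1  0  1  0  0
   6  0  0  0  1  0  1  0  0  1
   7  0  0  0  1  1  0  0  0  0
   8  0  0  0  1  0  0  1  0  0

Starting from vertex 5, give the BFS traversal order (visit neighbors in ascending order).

BFS from vertex 5 (neighbors processed in ascending order):
Visit order: 5, 2, 4, 6, 1, 0, 7, 3, 8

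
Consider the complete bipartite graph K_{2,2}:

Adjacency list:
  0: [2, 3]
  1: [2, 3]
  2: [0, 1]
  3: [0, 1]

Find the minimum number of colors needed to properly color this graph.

K_{2,2} is bipartite: vertices split into two independent sets of size 2 and 2.
Color one set 0, the other 1. No adjacent vertices share a color.
Chromatic number = 2.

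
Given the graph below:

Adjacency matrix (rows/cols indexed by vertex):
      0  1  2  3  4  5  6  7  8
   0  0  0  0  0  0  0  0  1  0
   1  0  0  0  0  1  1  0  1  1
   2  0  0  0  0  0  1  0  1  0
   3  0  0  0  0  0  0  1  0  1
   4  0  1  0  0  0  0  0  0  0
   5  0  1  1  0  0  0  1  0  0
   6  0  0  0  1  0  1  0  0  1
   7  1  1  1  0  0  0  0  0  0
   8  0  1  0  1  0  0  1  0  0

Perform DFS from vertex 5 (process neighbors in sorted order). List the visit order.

DFS from vertex 5 (neighbors processed in ascending order):
Visit order: 5, 1, 4, 7, 0, 2, 8, 3, 6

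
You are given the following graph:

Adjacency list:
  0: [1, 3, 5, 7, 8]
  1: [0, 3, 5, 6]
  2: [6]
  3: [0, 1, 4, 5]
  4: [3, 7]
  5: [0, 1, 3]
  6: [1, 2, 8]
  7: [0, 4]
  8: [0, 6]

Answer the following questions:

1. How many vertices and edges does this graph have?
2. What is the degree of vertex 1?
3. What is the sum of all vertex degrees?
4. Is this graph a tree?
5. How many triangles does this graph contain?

Count: 9 vertices, 13 edges.
Vertex 1 has neighbors [0, 3, 5, 6], degree = 4.
Handshaking lemma: 2 * 13 = 26.
A tree on 9 vertices has 8 edges. This graph has 13 edges (5 extra). Not a tree.
Number of triangles = 4.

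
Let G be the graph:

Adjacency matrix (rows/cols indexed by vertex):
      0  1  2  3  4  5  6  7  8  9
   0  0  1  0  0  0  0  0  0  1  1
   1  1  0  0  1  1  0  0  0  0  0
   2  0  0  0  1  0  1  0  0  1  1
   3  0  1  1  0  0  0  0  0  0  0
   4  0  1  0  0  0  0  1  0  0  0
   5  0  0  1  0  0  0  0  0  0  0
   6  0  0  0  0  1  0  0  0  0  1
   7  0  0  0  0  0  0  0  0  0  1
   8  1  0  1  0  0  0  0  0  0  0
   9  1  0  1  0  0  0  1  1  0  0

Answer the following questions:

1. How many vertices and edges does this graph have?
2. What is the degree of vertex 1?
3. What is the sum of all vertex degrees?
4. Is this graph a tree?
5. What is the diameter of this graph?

Count: 10 vertices, 12 edges.
Vertex 1 has neighbors [0, 3, 4], degree = 3.
Handshaking lemma: 2 * 12 = 24.
A tree on 10 vertices has 9 edges. This graph has 12 edges (3 extra). Not a tree.
Diameter (longest shortest path) = 4.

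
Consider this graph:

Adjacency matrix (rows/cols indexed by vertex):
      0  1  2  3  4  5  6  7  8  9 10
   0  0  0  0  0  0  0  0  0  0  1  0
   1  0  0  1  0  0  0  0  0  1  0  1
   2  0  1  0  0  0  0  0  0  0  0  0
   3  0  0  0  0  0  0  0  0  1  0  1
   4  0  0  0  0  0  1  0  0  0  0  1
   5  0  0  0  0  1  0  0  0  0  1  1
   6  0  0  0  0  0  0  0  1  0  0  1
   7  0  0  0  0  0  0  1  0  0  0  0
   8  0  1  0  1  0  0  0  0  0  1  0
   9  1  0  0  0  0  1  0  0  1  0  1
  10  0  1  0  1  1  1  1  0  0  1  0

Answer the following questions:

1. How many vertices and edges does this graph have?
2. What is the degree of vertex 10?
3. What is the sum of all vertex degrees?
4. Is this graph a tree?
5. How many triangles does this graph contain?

Count: 11 vertices, 14 edges.
Vertex 10 has neighbors [1, 3, 4, 5, 6, 9], degree = 6.
Handshaking lemma: 2 * 14 = 28.
A tree on 11 vertices has 10 edges. This graph has 14 edges (4 extra). Not a tree.
Number of triangles = 2.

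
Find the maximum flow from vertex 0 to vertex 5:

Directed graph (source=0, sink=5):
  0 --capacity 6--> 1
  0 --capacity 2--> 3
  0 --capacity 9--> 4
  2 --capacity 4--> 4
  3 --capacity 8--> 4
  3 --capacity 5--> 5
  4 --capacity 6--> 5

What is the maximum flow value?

Computing max flow:
  Flow on (0->3): 2/2
  Flow on (0->4): 6/9
  Flow on (3->5): 2/5
  Flow on (4->5): 6/6
Maximum flow = 8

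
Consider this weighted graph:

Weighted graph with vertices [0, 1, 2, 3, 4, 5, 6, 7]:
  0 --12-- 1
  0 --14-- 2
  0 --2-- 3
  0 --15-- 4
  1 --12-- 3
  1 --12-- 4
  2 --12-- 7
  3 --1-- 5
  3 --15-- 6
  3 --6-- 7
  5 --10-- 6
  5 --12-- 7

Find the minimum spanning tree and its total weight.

Applying Kruskal's algorithm (sort edges by weight, add if no cycle):
  Add (3,5) w=1
  Add (0,3) w=2
  Add (3,7) w=6
  Add (5,6) w=10
  Add (0,1) w=12
  Skip (1,3) w=12 (creates cycle)
  Add (1,4) w=12
  Add (2,7) w=12
  Skip (5,7) w=12 (creates cycle)
  Skip (0,2) w=14 (creates cycle)
  Skip (0,4) w=15 (creates cycle)
  Skip (3,6) w=15 (creates cycle)
MST weight = 55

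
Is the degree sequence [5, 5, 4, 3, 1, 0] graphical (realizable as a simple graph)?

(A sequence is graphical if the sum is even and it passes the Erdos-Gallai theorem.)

Sum of degrees = 18. Sum is even but fails Erdos-Gallai. The sequence is NOT graphical.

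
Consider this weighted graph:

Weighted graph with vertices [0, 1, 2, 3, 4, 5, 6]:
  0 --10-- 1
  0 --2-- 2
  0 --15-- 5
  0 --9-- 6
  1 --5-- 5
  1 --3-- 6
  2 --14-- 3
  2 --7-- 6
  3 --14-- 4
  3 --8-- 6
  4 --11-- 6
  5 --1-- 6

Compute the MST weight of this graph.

Applying Kruskal's algorithm (sort edges by weight, add if no cycle):
  Add (5,6) w=1
  Add (0,2) w=2
  Add (1,6) w=3
  Skip (1,5) w=5 (creates cycle)
  Add (2,6) w=7
  Add (3,6) w=8
  Skip (0,6) w=9 (creates cycle)
  Skip (0,1) w=10 (creates cycle)
  Add (4,6) w=11
  Skip (2,3) w=14 (creates cycle)
  Skip (3,4) w=14 (creates cycle)
  Skip (0,5) w=15 (creates cycle)
MST weight = 32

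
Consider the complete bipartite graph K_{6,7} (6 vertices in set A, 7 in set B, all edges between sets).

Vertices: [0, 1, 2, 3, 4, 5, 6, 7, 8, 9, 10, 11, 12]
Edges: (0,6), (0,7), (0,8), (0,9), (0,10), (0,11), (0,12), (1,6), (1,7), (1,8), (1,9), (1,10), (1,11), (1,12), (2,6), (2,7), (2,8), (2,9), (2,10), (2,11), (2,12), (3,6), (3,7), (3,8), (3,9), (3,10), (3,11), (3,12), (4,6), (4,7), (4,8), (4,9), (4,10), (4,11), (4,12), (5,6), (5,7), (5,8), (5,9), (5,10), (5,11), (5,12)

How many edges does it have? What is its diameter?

K_{6,7} has 6 * 7 = 42 edges.
Any vertex reaches any opposite-side vertex in 1 step; same-side vertices reach in 2 steps via any opposite-side vertex.
Diameter = 2.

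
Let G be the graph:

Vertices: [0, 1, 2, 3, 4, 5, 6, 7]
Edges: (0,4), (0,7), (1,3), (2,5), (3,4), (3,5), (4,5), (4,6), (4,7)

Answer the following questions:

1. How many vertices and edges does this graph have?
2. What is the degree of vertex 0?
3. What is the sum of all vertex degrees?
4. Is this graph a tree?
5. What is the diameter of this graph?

Count: 8 vertices, 9 edges.
Vertex 0 has neighbors [4, 7], degree = 2.
Handshaking lemma: 2 * 9 = 18.
A tree on 8 vertices has 7 edges. This graph has 9 edges (2 extra). Not a tree.
Diameter (longest shortest path) = 3.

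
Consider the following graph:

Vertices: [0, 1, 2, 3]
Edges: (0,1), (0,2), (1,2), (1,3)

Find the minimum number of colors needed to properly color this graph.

The graph has a maximum clique of size 3 (lower bound on chromatic number).
A valid 3-coloring: {0: 1, 1: 0, 2: 2, 3: 1}.
Chromatic number = 3.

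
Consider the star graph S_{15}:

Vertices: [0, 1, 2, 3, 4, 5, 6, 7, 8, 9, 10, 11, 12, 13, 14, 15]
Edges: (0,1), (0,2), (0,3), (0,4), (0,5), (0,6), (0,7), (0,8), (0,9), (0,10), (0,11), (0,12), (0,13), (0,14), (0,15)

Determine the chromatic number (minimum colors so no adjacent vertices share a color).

S_{15} has one hub adjacent to 15 leaves; leaves are pairwise non-adjacent.
Color the hub 0 and every leaf 1.
Chromatic number = 2.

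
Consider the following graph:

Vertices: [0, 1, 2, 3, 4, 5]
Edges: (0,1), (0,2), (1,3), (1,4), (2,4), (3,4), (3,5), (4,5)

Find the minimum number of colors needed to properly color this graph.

The graph has a maximum clique of size 3 (lower bound on chromatic number).
A valid 3-coloring: {0: 0, 1: 1, 2: 1, 3: 2, 4: 0, 5: 1}.
Chromatic number = 3.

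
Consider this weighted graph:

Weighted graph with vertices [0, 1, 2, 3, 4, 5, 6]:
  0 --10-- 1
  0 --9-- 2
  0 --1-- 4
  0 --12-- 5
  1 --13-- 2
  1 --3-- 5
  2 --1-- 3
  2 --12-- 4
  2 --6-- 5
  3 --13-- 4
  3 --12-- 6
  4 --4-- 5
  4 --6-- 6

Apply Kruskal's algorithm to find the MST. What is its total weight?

Applying Kruskal's algorithm (sort edges by weight, add if no cycle):
  Add (0,4) w=1
  Add (2,3) w=1
  Add (1,5) w=3
  Add (4,5) w=4
  Add (2,5) w=6
  Add (4,6) w=6
  Skip (0,2) w=9 (creates cycle)
  Skip (0,1) w=10 (creates cycle)
  Skip (0,5) w=12 (creates cycle)
  Skip (2,4) w=12 (creates cycle)
  Skip (3,6) w=12 (creates cycle)
  Skip (1,2) w=13 (creates cycle)
  Skip (3,4) w=13 (creates cycle)
MST weight = 21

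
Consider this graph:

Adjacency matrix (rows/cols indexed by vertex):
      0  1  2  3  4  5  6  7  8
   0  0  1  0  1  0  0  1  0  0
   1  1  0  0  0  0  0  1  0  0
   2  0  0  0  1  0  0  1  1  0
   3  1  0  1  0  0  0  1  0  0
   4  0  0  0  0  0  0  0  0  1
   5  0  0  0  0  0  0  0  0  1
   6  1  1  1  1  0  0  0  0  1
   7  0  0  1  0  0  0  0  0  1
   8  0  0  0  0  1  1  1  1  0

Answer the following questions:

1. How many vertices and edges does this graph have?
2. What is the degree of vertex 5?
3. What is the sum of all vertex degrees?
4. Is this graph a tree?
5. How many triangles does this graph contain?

Count: 9 vertices, 12 edges.
Vertex 5 has neighbors [8], degree = 1.
Handshaking lemma: 2 * 12 = 24.
A tree on 9 vertices has 8 edges. This graph has 12 edges (4 extra). Not a tree.
Number of triangles = 3.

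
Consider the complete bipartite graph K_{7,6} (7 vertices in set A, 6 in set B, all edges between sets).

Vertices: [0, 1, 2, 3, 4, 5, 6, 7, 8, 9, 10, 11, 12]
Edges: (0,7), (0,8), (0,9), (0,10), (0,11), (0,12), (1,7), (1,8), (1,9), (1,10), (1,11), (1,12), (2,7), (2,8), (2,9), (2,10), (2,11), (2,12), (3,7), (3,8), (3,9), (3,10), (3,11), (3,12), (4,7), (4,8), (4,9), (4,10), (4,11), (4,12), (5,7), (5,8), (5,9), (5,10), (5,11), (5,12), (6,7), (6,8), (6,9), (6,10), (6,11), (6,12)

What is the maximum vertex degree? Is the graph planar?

Set-A vertices have degree 6; set-B vertices have degree 7. Maximum degree = max(7,6) = 7.
K_{7,6} contains K_{3,3} as a subgraph (since both sides have >= 3 vertices); by Kuratowski's theorem it is not planar.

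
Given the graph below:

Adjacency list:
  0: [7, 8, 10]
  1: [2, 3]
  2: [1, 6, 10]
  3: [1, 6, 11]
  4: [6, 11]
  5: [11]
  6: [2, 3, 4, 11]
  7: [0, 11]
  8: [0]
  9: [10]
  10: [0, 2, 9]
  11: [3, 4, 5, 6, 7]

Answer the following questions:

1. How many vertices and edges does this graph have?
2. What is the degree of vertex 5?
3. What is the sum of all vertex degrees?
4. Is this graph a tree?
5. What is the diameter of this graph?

Count: 12 vertices, 15 edges.
Vertex 5 has neighbors [11], degree = 1.
Handshaking lemma: 2 * 15 = 30.
A tree on 12 vertices has 11 edges. This graph has 15 edges (4 extra). Not a tree.
Diameter (longest shortest path) = 5.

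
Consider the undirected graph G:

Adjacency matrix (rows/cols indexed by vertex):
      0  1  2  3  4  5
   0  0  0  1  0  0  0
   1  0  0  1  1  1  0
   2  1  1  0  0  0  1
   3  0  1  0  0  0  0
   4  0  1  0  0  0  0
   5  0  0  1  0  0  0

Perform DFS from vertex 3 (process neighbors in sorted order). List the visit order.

DFS from vertex 3 (neighbors processed in ascending order):
Visit order: 3, 1, 2, 0, 5, 4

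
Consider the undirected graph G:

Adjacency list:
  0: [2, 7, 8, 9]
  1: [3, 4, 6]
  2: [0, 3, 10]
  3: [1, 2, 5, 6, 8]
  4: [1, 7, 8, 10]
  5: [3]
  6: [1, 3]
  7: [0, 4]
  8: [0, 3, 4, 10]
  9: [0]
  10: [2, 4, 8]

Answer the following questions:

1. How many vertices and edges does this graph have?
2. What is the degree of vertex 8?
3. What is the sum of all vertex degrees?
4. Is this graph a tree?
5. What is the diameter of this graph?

Count: 11 vertices, 16 edges.
Vertex 8 has neighbors [0, 3, 4, 10], degree = 4.
Handshaking lemma: 2 * 16 = 32.
A tree on 11 vertices has 10 edges. This graph has 16 edges (6 extra). Not a tree.
Diameter (longest shortest path) = 4.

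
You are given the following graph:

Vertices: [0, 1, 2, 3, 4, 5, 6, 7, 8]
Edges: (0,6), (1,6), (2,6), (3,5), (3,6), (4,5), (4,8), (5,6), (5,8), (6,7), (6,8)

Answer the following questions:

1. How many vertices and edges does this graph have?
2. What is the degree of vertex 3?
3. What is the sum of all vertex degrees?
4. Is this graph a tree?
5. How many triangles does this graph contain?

Count: 9 vertices, 11 edges.
Vertex 3 has neighbors [5, 6], degree = 2.
Handshaking lemma: 2 * 11 = 22.
A tree on 9 vertices has 8 edges. This graph has 11 edges (3 extra). Not a tree.
Number of triangles = 3.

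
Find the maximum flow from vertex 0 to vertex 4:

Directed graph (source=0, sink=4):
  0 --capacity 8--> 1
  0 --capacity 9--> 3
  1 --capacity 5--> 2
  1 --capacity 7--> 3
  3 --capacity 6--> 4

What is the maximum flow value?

Computing max flow:
  Flow on (0->1): 6/8
  Flow on (1->3): 6/7
  Flow on (3->4): 6/6
Maximum flow = 6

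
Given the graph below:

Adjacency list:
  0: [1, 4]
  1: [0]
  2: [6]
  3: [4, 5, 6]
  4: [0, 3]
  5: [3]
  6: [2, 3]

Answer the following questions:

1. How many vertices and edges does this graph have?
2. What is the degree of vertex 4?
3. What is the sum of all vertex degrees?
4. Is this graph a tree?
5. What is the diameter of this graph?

Count: 7 vertices, 6 edges.
Vertex 4 has neighbors [0, 3], degree = 2.
Handshaking lemma: 2 * 6 = 12.
A graph is a tree iff it is connected and has exactly n-1 edges. This graph is connected (all 7 vertices in one component) and has 7-1 = 6 edges. It is a tree.
Diameter (longest shortest path) = 5.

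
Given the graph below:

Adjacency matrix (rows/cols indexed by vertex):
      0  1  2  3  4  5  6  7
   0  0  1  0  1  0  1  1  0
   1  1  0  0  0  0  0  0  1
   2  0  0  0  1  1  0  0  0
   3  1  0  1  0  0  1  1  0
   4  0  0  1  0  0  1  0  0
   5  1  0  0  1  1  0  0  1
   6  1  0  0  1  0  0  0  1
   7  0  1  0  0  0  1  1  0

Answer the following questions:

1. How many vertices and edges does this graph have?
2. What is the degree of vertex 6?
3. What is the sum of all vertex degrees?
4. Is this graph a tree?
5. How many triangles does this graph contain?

Count: 8 vertices, 12 edges.
Vertex 6 has neighbors [0, 3, 7], degree = 3.
Handshaking lemma: 2 * 12 = 24.
A tree on 8 vertices has 7 edges. This graph has 12 edges (5 extra). Not a tree.
Number of triangles = 2.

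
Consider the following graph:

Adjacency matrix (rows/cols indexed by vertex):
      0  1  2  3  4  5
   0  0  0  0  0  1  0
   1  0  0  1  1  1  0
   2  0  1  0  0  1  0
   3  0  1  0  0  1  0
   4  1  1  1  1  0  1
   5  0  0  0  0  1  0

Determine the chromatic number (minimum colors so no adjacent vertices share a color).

The graph has a maximum clique of size 3 (lower bound on chromatic number).
A valid 3-coloring: {0: 1, 1: 1, 2: 2, 3: 2, 4: 0, 5: 1}.
Chromatic number = 3.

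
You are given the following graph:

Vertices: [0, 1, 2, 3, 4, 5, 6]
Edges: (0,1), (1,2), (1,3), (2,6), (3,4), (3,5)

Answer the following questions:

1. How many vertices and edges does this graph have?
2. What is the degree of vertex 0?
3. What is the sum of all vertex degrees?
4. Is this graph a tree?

Count: 7 vertices, 6 edges.
Vertex 0 has neighbors [1], degree = 1.
Handshaking lemma: 2 * 6 = 12.
A graph is a tree iff it is connected and has exactly n-1 edges. This graph is connected (all 7 vertices in one component) and has 7-1 = 6 edges. It is a tree.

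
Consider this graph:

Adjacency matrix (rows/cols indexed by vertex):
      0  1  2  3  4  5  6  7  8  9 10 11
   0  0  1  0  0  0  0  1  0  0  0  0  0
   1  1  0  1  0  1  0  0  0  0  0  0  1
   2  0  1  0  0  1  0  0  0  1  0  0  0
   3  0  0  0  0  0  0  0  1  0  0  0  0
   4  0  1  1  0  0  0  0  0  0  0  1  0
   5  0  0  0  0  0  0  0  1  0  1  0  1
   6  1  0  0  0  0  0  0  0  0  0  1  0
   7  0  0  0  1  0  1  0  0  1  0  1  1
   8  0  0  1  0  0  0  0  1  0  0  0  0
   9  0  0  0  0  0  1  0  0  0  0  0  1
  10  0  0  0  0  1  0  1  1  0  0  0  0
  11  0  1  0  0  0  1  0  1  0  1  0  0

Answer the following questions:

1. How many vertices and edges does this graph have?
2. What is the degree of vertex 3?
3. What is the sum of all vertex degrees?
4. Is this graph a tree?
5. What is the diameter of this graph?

Count: 12 vertices, 17 edges.
Vertex 3 has neighbors [7], degree = 1.
Handshaking lemma: 2 * 17 = 34.
A tree on 12 vertices has 11 edges. This graph has 17 edges (6 extra). Not a tree.
Diameter (longest shortest path) = 4.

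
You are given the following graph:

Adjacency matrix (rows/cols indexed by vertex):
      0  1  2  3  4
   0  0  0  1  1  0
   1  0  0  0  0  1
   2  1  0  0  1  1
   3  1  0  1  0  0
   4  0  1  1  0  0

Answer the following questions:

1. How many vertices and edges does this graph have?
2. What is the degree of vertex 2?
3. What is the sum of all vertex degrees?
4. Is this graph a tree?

Count: 5 vertices, 5 edges.
Vertex 2 has neighbors [0, 3, 4], degree = 3.
Handshaking lemma: 2 * 5 = 10.
A tree on 5 vertices has 4 edges. This graph has 5 edges (1 extra). Not a tree.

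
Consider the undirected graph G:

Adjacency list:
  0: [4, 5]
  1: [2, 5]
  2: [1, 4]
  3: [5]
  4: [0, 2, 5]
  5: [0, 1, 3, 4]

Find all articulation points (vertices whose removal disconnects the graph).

An articulation point is a vertex whose removal disconnects the graph.
Articulation points: [5]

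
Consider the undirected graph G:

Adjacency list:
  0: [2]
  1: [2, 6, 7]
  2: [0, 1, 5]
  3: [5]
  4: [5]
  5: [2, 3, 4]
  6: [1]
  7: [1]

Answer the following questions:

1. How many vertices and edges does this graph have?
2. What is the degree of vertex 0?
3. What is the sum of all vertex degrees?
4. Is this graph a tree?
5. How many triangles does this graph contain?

Count: 8 vertices, 7 edges.
Vertex 0 has neighbors [2], degree = 1.
Handshaking lemma: 2 * 7 = 14.
A graph is a tree iff it is connected and has exactly n-1 edges. This graph is connected (all 8 vertices in one component) and has 8-1 = 7 edges. It is a tree.
Number of triangles = 0.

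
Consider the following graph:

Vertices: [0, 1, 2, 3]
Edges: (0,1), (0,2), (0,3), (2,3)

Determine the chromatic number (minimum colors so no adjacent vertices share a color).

The graph has a maximum clique of size 3 (lower bound on chromatic number).
A valid 3-coloring: {0: 0, 1: 1, 2: 1, 3: 2}.
Chromatic number = 3.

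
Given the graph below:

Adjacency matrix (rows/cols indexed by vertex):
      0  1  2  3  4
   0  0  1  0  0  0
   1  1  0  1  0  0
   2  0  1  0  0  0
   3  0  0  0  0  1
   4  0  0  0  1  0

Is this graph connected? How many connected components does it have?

Checking connectivity: the graph has 2 connected component(s).
Components: [[0, 1, 2], [3, 4]]. The graph is NOT connected.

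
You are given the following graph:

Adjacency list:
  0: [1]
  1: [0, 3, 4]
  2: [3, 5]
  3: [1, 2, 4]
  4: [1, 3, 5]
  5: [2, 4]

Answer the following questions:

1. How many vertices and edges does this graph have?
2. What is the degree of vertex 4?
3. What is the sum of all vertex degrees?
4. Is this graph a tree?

Count: 6 vertices, 7 edges.
Vertex 4 has neighbors [1, 3, 5], degree = 3.
Handshaking lemma: 2 * 7 = 14.
A tree on 6 vertices has 5 edges. This graph has 7 edges (2 extra). Not a tree.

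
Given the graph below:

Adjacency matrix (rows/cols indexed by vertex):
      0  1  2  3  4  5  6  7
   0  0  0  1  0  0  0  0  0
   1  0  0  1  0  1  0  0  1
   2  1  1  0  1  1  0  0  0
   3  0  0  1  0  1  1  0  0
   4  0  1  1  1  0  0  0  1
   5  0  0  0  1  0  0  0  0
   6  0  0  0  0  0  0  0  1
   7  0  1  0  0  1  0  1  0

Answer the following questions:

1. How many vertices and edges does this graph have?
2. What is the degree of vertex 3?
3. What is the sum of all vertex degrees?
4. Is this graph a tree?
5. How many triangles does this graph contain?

Count: 8 vertices, 10 edges.
Vertex 3 has neighbors [2, 4, 5], degree = 3.
Handshaking lemma: 2 * 10 = 20.
A tree on 8 vertices has 7 edges. This graph has 10 edges (3 extra). Not a tree.
Number of triangles = 3.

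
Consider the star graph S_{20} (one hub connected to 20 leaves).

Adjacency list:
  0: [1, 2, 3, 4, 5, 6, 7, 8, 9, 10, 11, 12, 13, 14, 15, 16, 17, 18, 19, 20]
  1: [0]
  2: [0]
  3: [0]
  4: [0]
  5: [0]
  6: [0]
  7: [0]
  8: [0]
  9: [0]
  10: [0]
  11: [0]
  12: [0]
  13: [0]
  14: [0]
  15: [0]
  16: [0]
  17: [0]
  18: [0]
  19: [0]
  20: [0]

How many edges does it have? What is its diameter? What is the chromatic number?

Star graph S_{20}: the hub connects to all 20 leaves.
Edges = 20.
Diameter = 2 (any leaf to hub is 1, leaf to leaf through hub is 2).
Star graphs are bipartite (hub vs leaves), so chromatic number = 2.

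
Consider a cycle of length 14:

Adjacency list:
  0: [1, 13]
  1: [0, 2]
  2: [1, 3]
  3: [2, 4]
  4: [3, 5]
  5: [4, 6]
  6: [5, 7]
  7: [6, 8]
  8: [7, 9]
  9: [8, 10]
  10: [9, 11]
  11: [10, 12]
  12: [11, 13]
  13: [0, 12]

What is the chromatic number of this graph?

This is an even cycle (C_14). Even cycles are bipartite.
Chromatic number = 2.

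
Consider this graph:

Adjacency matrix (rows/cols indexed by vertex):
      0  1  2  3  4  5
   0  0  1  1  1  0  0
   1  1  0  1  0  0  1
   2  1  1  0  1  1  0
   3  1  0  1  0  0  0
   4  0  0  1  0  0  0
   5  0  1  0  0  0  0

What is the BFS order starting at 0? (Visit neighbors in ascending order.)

BFS from vertex 0 (neighbors processed in ascending order):
Visit order: 0, 1, 2, 3, 5, 4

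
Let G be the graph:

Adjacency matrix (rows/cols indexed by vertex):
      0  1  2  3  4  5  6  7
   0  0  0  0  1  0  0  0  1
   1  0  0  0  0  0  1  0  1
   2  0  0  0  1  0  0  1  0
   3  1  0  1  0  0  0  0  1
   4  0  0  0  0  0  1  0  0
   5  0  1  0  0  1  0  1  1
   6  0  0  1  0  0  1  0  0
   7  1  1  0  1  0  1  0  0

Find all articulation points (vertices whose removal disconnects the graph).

An articulation point is a vertex whose removal disconnects the graph.
Articulation points: [5]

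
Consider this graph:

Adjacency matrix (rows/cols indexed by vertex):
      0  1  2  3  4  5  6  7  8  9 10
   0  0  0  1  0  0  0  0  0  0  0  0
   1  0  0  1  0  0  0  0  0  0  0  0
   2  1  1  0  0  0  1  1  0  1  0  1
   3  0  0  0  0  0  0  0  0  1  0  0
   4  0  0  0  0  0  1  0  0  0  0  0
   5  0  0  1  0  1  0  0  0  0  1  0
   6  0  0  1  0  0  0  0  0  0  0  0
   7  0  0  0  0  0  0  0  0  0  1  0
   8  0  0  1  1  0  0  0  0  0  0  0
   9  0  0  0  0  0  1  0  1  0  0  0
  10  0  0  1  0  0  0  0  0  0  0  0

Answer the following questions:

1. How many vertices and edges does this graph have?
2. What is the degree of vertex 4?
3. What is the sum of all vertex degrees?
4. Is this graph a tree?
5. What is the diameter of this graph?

Count: 11 vertices, 10 edges.
Vertex 4 has neighbors [5], degree = 1.
Handshaking lemma: 2 * 10 = 20.
A graph is a tree iff it is connected and has exactly n-1 edges. This graph is connected (all 11 vertices in one component) and has 11-1 = 10 edges. It is a tree.
Diameter (longest shortest path) = 5.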